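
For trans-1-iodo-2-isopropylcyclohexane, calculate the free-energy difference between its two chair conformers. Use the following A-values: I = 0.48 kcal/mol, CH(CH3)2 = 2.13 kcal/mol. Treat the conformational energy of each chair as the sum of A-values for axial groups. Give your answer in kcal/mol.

2.61 kcal/mol

C1 and C2 have opposite parity, so for the trans isomer the two substituents are e,e in one chair and a,a in the other.
Chair I (iodo axial, isopropyl axial): E = 2.61 kcal/mol.
Chair II (iodo equatorial, isopropyl equatorial): E = 0.00 kcal/mol.
ΔE = 2.61 − 0.00 = 2.61 kcal/mol; chair II is more stable.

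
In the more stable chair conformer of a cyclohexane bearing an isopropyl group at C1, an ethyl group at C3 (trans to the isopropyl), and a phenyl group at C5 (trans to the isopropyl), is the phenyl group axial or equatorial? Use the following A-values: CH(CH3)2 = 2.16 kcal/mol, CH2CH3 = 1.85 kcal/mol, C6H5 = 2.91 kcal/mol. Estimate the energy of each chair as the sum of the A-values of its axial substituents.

equatorial

Chair I (isopropyl axial, ethyl equatorial, phenyl equatorial): E = 2.16 kcal/mol.
Chair II (isopropyl equatorial, ethyl axial, phenyl axial): E = 4.76 kcal/mol.
Chair I is the more stable (lower-energy) conformer, and in that chair the phenyl group is equatorial.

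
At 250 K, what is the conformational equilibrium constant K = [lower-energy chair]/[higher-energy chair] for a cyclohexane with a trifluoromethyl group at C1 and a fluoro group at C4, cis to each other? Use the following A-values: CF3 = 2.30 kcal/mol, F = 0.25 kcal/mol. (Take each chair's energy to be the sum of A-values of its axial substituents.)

K ≈ 62.0

C1 and C4 have opposite parity, so for the cis isomer the two substituents are one axial and one equatorial in each chair.
Chair I (trifluoromethyl axial, fluoro equatorial): E = 2.30 kcal/mol; chair II (trifluoromethyl equatorial, fluoro axial): E = 0.25 kcal/mol.
ΔG = 2.05 kcal/mol between the two chairs.
K = exp(ΔG/RT) with R = 1.987×10⁻³ kcal mol⁻¹ K⁻¹ and T = 250 K gives K ≈ 62.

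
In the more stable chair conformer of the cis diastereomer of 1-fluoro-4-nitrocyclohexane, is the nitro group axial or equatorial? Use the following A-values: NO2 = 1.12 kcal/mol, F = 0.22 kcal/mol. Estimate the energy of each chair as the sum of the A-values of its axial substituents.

C1 and C4 have opposite parity, so for the cis isomer the two substituents are one axial and one equatorial in each chair.
Chair I (nitro axial, fluoro equatorial): E = 1.12 kcal/mol.
Chair II (nitro equatorial, fluoro axial): E = 0.22 kcal/mol.
Chair II is the more stable (lower-energy) conformer, and in that chair the nitro group is equatorial.

equatorial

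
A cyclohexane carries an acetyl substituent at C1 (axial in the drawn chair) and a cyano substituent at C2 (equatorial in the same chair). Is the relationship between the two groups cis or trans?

cis

C1 and C2 have opposite parity, so their axial bonds point in opposite directions.
With opposite-parity carbons, two substituents on the same face are one axial and one equatorial; opposite faces give both axial or both equatorial.
Here the groups are axial/equatorial → same face → cis.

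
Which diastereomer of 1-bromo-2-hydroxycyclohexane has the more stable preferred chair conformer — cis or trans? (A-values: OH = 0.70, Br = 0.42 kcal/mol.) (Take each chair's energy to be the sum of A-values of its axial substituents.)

trans

At 1,2 positions (parity opposite): cis → (a,e or e,a); trans → (e,e or a,a).
Best chair for cis: E = 0.42 kcal/mol; best chair for trans: E = 0.00 kcal/mol.
The trans isomer is lower by 0.42 kcal/mol.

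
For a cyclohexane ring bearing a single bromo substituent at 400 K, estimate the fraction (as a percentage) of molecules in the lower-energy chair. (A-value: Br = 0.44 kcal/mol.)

One chair has the bromo group axial (E = 0.44 kcal/mol) and the other has it equatorial (E = 0).
ΔG = 0.44 kcal/mol between the two chairs.
K = exp(ΔG/RT) with R = 1.987×10⁻³ kcal mol⁻¹ K⁻¹ and T = 400 K gives K ≈ 1.74.
Fraction in the lower-energy chair = K/(K+1) = 63.5%.

63.5%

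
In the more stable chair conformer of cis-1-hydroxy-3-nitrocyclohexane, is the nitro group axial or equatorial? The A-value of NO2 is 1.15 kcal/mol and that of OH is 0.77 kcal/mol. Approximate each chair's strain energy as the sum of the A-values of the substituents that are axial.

equatorial

C1 and C3 have the same parity, so for the cis isomer the two substituents are e,e in one chair and a,a in the other.
Chair I (nitro axial, hydroxyl axial): E = 1.92 kcal/mol.
Chair II (nitro equatorial, hydroxyl equatorial): E = 0.00 kcal/mol.
Chair II is the more stable (lower-energy) conformer, and in that chair the nitro group is equatorial.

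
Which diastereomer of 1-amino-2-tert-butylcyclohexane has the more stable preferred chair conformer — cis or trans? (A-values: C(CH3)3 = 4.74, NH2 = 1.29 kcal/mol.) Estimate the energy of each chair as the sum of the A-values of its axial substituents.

trans

At 1,2 positions (parity opposite): cis → (a,e or e,a); trans → (e,e or a,a).
Best chair for cis: E = 1.29 kcal/mol; best chair for trans: E = 0.00 kcal/mol.
The trans isomer is lower by 1.29 kcal/mol.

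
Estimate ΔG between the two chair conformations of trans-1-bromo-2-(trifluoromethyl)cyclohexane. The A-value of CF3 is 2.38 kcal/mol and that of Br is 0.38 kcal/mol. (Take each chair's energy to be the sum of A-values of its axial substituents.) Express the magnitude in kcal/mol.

C1 and C2 have opposite parity, so for the trans isomer the two substituents are e,e in one chair and a,a in the other.
Chair I (trifluoromethyl axial, bromo axial): E = 2.76 kcal/mol.
Chair II (trifluoromethyl equatorial, bromo equatorial): E = 0.00 kcal/mol.
ΔE = 2.76 − 0.00 = 2.76 kcal/mol; chair II is more stable.

2.76 kcal/mol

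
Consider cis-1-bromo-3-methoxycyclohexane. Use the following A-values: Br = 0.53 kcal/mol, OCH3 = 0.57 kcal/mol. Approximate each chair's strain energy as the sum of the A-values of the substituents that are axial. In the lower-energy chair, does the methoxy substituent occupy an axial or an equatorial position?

C1 and C3 have the same parity, so for the cis isomer the two substituents are e,e in one chair and a,a in the other.
Chair I (bromo axial, methoxy axial): E = 1.10 kcal/mol.
Chair II (bromo equatorial, methoxy equatorial): E = 0.00 kcal/mol.
Chair II is the more stable (lower-energy) conformer, and in that chair the methoxy group is equatorial.

equatorial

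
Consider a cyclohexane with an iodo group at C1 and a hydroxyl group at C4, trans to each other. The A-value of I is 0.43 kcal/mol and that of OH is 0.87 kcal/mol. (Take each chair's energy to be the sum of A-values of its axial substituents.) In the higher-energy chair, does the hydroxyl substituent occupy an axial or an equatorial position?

C1 and C4 have opposite parity, so for the trans isomer the two substituents are e,e in one chair and a,a in the other.
Chair I (iodo axial, hydroxyl axial): E = 1.30 kcal/mol.
Chair II (iodo equatorial, hydroxyl equatorial): E = 0.00 kcal/mol.
Chair I is the less stable (higher-energy) conformer, and in that chair the hydroxyl group is axial.

axial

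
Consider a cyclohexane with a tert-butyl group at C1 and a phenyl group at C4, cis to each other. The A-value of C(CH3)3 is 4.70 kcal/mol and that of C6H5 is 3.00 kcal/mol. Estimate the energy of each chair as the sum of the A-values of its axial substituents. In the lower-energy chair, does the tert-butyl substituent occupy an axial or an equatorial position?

C1 and C4 have opposite parity, so for the cis isomer the two substituents are one axial and one equatorial in each chair.
Chair I (tert-butyl axial, phenyl equatorial): E = 4.70 kcal/mol.
Chair II (tert-butyl equatorial, phenyl axial): E = 3.00 kcal/mol.
Chair II is the more stable (lower-energy) conformer, and in that chair the tert-butyl group is equatorial.

equatorial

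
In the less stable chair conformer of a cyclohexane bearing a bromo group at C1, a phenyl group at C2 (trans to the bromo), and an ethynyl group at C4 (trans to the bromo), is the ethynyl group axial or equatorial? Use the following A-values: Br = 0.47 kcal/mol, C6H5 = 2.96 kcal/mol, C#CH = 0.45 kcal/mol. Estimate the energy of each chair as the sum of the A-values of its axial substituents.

Chair I (bromo axial, phenyl axial, ethynyl axial): E = 3.88 kcal/mol.
Chair II (bromo equatorial, phenyl equatorial, ethynyl equatorial): E = 0.00 kcal/mol.
Chair I is the less stable (higher-energy) conformer, and in that chair the ethynyl group is axial.

axial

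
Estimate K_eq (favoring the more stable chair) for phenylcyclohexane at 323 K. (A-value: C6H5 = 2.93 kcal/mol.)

K ≈ 96.1

One chair has the phenyl group axial (E = 2.93 kcal/mol) and the other has it equatorial (E = 0).
ΔG = 2.93 kcal/mol between the two chairs.
K = exp(ΔG/RT) with R = 1.987×10⁻³ kcal mol⁻¹ K⁻¹ and T = 323 K gives K ≈ 96.1.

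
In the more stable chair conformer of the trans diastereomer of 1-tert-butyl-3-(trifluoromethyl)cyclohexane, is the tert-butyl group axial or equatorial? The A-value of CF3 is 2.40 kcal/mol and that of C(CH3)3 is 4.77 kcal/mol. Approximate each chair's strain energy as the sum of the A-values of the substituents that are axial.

equatorial

C1 and C3 have the same parity, so for the trans isomer the two substituents are one axial and one equatorial in each chair.
Chair I (trifluoromethyl axial, tert-butyl equatorial): E = 2.40 kcal/mol.
Chair II (trifluoromethyl equatorial, tert-butyl axial): E = 4.77 kcal/mol.
Chair I is the more stable (lower-energy) conformer, and in that chair the tert-butyl group is equatorial.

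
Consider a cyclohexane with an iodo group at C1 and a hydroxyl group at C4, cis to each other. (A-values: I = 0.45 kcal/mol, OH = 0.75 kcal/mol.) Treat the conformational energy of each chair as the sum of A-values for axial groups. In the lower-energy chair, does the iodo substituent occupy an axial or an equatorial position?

axial

C1 and C4 have opposite parity, so for the cis isomer the two substituents are one axial and one equatorial in each chair.
Chair I (iodo axial, hydroxyl equatorial): E = 0.45 kcal/mol.
Chair II (iodo equatorial, hydroxyl axial): E = 0.75 kcal/mol.
Chair I is the more stable (lower-energy) conformer, and in that chair the iodo group is axial.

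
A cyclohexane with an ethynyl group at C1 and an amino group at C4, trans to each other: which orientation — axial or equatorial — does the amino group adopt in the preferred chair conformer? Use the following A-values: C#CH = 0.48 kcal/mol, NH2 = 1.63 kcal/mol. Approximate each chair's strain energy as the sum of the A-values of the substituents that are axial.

C1 and C4 have opposite parity, so for the trans isomer the two substituents are e,e in one chair and a,a in the other.
Chair I (ethynyl axial, amino axial): E = 2.11 kcal/mol.
Chair II (ethynyl equatorial, amino equatorial): E = 0.00 kcal/mol.
Chair II is the more stable (lower-energy) conformer, and in that chair the amino group is equatorial.

equatorial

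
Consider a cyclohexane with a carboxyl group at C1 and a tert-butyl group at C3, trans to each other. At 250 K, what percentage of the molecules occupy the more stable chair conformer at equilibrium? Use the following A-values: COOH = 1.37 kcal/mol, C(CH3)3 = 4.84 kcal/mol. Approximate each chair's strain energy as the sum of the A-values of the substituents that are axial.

99.9%

C1 and C3 have the same parity, so for the trans isomer the two substituents are one axial and one equatorial in each chair.
Chair I (carboxyl axial, tert-butyl equatorial): E = 1.37 kcal/mol; chair II (carboxyl equatorial, tert-butyl axial): E = 4.84 kcal/mol.
ΔG = 3.47 kcal/mol between the two chairs.
K = exp(ΔG/RT) with R = 1.987×10⁻³ kcal mol⁻¹ K⁻¹ and T = 250 K gives K ≈ 1.08e+03.
Fraction in the lower-energy chair = K/(K+1) = 99.9%.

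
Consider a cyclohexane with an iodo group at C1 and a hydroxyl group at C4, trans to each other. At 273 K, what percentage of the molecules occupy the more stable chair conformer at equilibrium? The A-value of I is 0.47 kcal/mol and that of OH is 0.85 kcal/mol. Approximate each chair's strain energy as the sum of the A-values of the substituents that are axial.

C1 and C4 have opposite parity, so for the trans isomer the two substituents are e,e in one chair and a,a in the other.
Chair I (iodo axial, hydroxyl axial): E = 1.32 kcal/mol; chair II (iodo equatorial, hydroxyl equatorial): E = 0.00 kcal/mol.
ΔG = 1.32 kcal/mol between the two chairs.
K = exp(ΔG/RT) with R = 1.987×10⁻³ kcal mol⁻¹ K⁻¹ and T = 273 K gives K ≈ 11.4.
Fraction in the lower-energy chair = K/(K+1) = 91.9%.

91.9%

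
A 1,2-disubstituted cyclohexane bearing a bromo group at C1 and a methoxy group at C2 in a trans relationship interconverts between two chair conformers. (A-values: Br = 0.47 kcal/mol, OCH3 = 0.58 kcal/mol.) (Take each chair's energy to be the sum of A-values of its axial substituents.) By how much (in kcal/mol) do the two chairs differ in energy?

1.05 kcal/mol

C1 and C2 have opposite parity, so for the trans isomer the two substituents are e,e in one chair and a,a in the other.
Chair I (bromo axial, methoxy axial): E = 1.05 kcal/mol.
Chair II (bromo equatorial, methoxy equatorial): E = 0.00 kcal/mol.
ΔE = 1.05 − 0.00 = 1.05 kcal/mol; chair II is more stable.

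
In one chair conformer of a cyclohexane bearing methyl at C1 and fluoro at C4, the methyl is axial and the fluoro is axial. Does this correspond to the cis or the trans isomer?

C1 and C4 have opposite parity, so their axial bonds point in opposite directions.
With opposite-parity carbons, two substituents on the same face are one axial and one equatorial; opposite faces give both axial or both equatorial.
Here the groups are axial/axial → opposite face → trans.

trans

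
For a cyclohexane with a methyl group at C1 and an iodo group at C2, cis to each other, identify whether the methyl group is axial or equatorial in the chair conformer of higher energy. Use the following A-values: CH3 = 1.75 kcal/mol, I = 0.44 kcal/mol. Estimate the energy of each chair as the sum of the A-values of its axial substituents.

axial

C1 and C2 have opposite parity, so for the cis isomer the two substituents are one axial and one equatorial in each chair.
Chair I (methyl axial, iodo equatorial): E = 1.75 kcal/mol.
Chair II (methyl equatorial, iodo axial): E = 0.44 kcal/mol.
Chair I is the less stable (higher-energy) conformer, and in that chair the methyl group is axial.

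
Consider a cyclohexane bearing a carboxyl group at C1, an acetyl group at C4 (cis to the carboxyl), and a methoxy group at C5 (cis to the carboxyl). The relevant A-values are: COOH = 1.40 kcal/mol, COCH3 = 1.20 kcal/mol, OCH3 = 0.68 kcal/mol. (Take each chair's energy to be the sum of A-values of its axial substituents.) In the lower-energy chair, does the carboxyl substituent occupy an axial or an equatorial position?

Chair I (carboxyl axial, acetyl equatorial, methoxy axial): E = 2.08 kcal/mol.
Chair II (carboxyl equatorial, acetyl axial, methoxy equatorial): E = 1.20 kcal/mol.
Chair II is the more stable (lower-energy) conformer, and in that chair the carboxyl group is equatorial.

equatorial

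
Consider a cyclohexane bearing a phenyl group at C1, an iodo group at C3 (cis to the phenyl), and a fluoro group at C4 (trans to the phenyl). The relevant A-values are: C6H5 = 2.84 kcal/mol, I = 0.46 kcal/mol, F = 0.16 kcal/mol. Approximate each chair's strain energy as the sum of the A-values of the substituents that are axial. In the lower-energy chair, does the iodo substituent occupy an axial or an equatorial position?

Chair I (phenyl axial, iodo axial, fluoro axial): E = 3.46 kcal/mol.
Chair II (phenyl equatorial, iodo equatorial, fluoro equatorial): E = 0.00 kcal/mol.
Chair II is the more stable (lower-energy) conformer, and in that chair the iodo group is equatorial.

equatorial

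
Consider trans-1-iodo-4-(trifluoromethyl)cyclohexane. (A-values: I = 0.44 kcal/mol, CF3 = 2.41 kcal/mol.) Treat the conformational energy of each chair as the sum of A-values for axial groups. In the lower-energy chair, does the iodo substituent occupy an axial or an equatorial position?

equatorial

C1 and C4 have opposite parity, so for the trans isomer the two substituents are e,e in one chair and a,a in the other.
Chair I (iodo axial, trifluoromethyl axial): E = 2.85 kcal/mol.
Chair II (iodo equatorial, trifluoromethyl equatorial): E = 0.00 kcal/mol.
Chair II is the more stable (lower-energy) conformer, and in that chair the iodo group is equatorial.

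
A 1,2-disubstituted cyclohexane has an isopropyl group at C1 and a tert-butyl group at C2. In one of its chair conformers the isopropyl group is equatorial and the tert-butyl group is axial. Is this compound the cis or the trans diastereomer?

C1 and C2 have opposite parity, so their axial bonds point in opposite directions.
With opposite-parity carbons, two substituents on the same face are one axial and one equatorial; opposite faces give both axial or both equatorial.
Here the groups are equatorial/axial → same face → cis.

cis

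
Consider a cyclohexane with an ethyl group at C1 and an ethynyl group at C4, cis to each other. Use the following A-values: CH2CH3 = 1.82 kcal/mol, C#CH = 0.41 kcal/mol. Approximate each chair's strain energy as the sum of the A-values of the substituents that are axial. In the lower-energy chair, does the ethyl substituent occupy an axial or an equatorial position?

C1 and C4 have opposite parity, so for the cis isomer the two substituents are one axial and one equatorial in each chair.
Chair I (ethyl axial, ethynyl equatorial): E = 1.82 kcal/mol.
Chair II (ethyl equatorial, ethynyl axial): E = 0.41 kcal/mol.
Chair II is the more stable (lower-energy) conformer, and in that chair the ethyl group is equatorial.

equatorial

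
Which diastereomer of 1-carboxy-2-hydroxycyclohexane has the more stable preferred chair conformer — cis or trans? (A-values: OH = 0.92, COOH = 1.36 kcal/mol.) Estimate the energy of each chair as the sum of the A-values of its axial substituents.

trans

At 1,2 positions (parity opposite): cis → (a,e or e,a); trans → (e,e or a,a).
Best chair for cis: E = 0.92 kcal/mol; best chair for trans: E = 0.00 kcal/mol.
The trans isomer is lower by 0.92 kcal/mol.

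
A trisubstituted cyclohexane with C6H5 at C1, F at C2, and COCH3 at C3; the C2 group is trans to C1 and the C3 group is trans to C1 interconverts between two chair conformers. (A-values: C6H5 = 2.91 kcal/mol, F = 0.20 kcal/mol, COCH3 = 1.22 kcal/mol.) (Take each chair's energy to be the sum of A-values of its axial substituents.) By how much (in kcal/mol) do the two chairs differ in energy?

Chair I (phenyl axial, fluoro axial, acetyl equatorial): E = 3.11 kcal/mol.
Chair II (phenyl equatorial, fluoro equatorial, acetyl axial): E = 1.22 kcal/mol.
ΔE = 3.11 − 1.22 = 1.89 kcal/mol; chair II is more stable.

1.89 kcal/mol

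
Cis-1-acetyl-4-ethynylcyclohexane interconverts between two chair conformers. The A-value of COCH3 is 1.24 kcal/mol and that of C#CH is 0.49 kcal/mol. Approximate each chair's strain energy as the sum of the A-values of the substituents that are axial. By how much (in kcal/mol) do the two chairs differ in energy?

C1 and C4 have opposite parity, so for the cis isomer the two substituents are one axial and one equatorial in each chair.
Chair I (acetyl axial, ethynyl equatorial): E = 1.24 kcal/mol.
Chair II (acetyl equatorial, ethynyl axial): E = 0.49 kcal/mol.
ΔE = 1.24 − 0.49 = 0.75 kcal/mol; chair II is more stable.

0.75 kcal/mol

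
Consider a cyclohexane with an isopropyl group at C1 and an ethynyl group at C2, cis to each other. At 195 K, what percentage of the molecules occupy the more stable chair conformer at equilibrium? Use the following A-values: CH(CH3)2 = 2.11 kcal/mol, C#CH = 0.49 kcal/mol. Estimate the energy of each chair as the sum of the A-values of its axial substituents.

C1 and C2 have opposite parity, so for the cis isomer the two substituents are one axial and one equatorial in each chair.
Chair I (isopropyl axial, ethynyl equatorial): E = 2.11 kcal/mol; chair II (isopropyl equatorial, ethynyl axial): E = 0.49 kcal/mol.
ΔG = 1.62 kcal/mol between the two chairs.
K = exp(ΔG/RT) with R = 1.987×10⁻³ kcal mol⁻¹ K⁻¹ and T = 195 K gives K ≈ 65.4.
Fraction in the lower-energy chair = K/(K+1) = 98.5%.

98.5%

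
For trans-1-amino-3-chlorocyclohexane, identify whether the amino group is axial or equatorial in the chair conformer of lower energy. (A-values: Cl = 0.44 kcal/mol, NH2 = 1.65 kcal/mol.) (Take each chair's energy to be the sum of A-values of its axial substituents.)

C1 and C3 have the same parity, so for the trans isomer the two substituents are one axial and one equatorial in each chair.
Chair I (chloro axial, amino equatorial): E = 0.44 kcal/mol.
Chair II (chloro equatorial, amino axial): E = 1.65 kcal/mol.
Chair I is the more stable (lower-energy) conformer, and in that chair the amino group is equatorial.

equatorial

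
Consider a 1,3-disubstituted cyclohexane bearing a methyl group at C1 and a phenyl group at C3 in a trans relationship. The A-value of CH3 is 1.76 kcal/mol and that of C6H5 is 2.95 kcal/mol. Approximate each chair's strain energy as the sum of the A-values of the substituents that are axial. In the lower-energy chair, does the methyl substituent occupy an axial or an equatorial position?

C1 and C3 have the same parity, so for the trans isomer the two substituents are one axial and one equatorial in each chair.
Chair I (methyl axial, phenyl equatorial): E = 1.76 kcal/mol.
Chair II (methyl equatorial, phenyl axial): E = 2.95 kcal/mol.
Chair I is the more stable (lower-energy) conformer, and in that chair the methyl group is axial.

axial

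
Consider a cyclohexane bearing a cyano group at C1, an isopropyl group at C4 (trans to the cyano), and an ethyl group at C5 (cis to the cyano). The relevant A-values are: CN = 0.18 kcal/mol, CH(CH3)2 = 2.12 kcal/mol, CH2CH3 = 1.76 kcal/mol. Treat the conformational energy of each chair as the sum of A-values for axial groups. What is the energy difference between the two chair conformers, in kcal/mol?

Chair I (cyano axial, isopropyl axial, ethyl axial): E = 4.06 kcal/mol.
Chair II (cyano equatorial, isopropyl equatorial, ethyl equatorial): E = 0.00 kcal/mol.
ΔE = 4.06 − 0.00 = 4.06 kcal/mol; chair II is more stable.

4.06 kcal/mol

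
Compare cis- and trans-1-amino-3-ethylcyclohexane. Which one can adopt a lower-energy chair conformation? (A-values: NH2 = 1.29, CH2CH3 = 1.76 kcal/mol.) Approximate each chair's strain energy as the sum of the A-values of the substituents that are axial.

At 1,3 positions (parity same): cis → (e,e or a,a); trans → (a,e or e,a).
Best chair for cis: E = 0.00 kcal/mol; best chair for trans: E = 1.29 kcal/mol.
The cis isomer is lower by 1.29 kcal/mol.

cis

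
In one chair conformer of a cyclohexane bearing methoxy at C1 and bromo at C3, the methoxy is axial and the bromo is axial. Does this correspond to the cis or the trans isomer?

C1 and C3 have the same parity, so their axial bonds point in the same direction.
With same-parity carbons, two substituents on the same face are both axial or both equatorial; opposite faces give one of each.
Here the groups are axial/axial → same face → cis.

cis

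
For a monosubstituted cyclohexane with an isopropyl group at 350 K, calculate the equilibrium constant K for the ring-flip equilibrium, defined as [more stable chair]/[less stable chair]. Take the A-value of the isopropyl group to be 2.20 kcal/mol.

K ≈ 23.7

One chair has the isopropyl group axial (E = 2.20 kcal/mol) and the other has it equatorial (E = 0).
ΔG = 2.20 kcal/mol between the two chairs.
K = exp(ΔG/RT) with R = 1.987×10⁻³ kcal mol⁻¹ K⁻¹ and T = 350 K gives K ≈ 23.7.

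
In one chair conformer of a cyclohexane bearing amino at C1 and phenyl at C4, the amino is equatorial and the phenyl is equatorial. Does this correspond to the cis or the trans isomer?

C1 and C4 have opposite parity, so their axial bonds point in opposite directions.
With opposite-parity carbons, two substituents on the same face are one axial and one equatorial; opposite faces give both axial or both equatorial.
Here the groups are equatorial/equatorial → opposite face → trans.

trans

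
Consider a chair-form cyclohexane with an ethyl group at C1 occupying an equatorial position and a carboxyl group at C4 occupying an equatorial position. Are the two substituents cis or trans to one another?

trans

C1 and C4 have opposite parity, so their axial bonds point in opposite directions.
With opposite-parity carbons, two substituents on the same face are one axial and one equatorial; opposite faces give both axial or both equatorial.
Here the groups are equatorial/equatorial → opposite face → trans.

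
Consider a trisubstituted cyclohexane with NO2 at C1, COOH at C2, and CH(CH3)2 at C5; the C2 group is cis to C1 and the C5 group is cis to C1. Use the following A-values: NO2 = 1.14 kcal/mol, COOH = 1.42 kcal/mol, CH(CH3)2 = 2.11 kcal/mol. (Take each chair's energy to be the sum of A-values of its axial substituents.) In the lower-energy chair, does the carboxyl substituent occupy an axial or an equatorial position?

Chair I (nitro axial, carboxyl equatorial, isopropyl axial): E = 3.25 kcal/mol.
Chair II (nitro equatorial, carboxyl axial, isopropyl equatorial): E = 1.42 kcal/mol.
Chair II is the more stable (lower-energy) conformer, and in that chair the carboxyl group is axial.

axial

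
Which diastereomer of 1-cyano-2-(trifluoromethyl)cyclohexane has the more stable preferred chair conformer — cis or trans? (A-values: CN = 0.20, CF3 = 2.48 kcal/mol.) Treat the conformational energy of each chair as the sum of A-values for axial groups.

trans

At 1,2 positions (parity opposite): cis → (a,e or e,a); trans → (e,e or a,a).
Best chair for cis: E = 0.20 kcal/mol; best chair for trans: E = 0.00 kcal/mol.
The trans isomer is lower by 0.20 kcal/mol.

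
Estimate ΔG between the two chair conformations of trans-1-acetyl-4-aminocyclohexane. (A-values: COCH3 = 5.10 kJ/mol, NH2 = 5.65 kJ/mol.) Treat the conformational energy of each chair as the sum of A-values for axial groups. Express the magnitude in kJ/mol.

10.75 kJ/mol

C1 and C4 have opposite parity, so for the trans isomer the two substituents are e,e in one chair and a,a in the other.
Chair I (acetyl axial, amino axial): E = 10.75 kJ/mol.
Chair II (acetyl equatorial, amino equatorial): E = 0.00 kJ/mol.
ΔE = 10.75 − 0.00 = 10.75 kJ/mol; chair II is more stable.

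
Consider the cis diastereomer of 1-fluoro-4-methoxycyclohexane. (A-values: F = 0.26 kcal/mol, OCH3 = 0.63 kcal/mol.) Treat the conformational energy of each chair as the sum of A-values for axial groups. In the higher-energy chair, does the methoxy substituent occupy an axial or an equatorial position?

C1 and C4 have opposite parity, so for the cis isomer the two substituents are one axial and one equatorial in each chair.
Chair I (fluoro axial, methoxy equatorial): E = 0.26 kcal/mol.
Chair II (fluoro equatorial, methoxy axial): E = 0.63 kcal/mol.
Chair II is the less stable (higher-energy) conformer, and in that chair the methoxy group is axial.

axial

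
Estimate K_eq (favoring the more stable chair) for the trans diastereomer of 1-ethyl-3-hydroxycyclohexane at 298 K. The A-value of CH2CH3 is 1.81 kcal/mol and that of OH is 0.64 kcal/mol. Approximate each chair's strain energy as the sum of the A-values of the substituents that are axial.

C1 and C3 have the same parity, so for the trans isomer the two substituents are one axial and one equatorial in each chair.
Chair I (ethyl axial, hydroxyl equatorial): E = 1.81 kcal/mol; chair II (ethyl equatorial, hydroxyl axial): E = 0.64 kcal/mol.
ΔG = 1.17 kcal/mol between the two chairs.
K = exp(ΔG/RT) with R = 1.987×10⁻³ kcal mol⁻¹ K⁻¹ and T = 298 K gives K ≈ 7.21.

K ≈ 7.21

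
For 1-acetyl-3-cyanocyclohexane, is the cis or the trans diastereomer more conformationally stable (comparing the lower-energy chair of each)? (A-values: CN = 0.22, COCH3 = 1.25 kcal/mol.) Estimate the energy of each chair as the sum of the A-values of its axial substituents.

cis

At 1,3 positions (parity same): cis → (e,e or a,a); trans → (a,e or e,a).
Best chair for cis: E = 0.00 kcal/mol; best chair for trans: E = 0.22 kcal/mol.
The cis isomer is lower by 0.22 kcal/mol.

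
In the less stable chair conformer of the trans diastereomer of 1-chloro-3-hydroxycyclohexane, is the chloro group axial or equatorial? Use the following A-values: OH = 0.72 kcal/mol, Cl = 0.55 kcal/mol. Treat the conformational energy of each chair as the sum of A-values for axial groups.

C1 and C3 have the same parity, so for the trans isomer the two substituents are one axial and one equatorial in each chair.
Chair I (hydroxyl axial, chloro equatorial): E = 0.72 kcal/mol.
Chair II (hydroxyl equatorial, chloro axial): E = 0.55 kcal/mol.
Chair I is the less stable (higher-energy) conformer, and in that chair the chloro group is equatorial.

equatorial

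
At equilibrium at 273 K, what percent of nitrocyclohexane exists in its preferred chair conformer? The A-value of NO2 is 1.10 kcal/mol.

88.4%

One chair has the nitro group axial (E = 1.10 kcal/mol) and the other has it equatorial (E = 0).
ΔG = 1.10 kcal/mol between the two chairs.
K = exp(ΔG/RT) with R = 1.987×10⁻³ kcal mol⁻¹ K⁻¹ and T = 273 K gives K ≈ 7.6.
Fraction in the lower-energy chair = K/(K+1) = 88.4%.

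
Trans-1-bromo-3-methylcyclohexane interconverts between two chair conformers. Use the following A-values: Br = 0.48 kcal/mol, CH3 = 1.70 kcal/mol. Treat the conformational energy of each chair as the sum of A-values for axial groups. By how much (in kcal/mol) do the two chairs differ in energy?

C1 and C3 have the same parity, so for the trans isomer the two substituents are one axial and one equatorial in each chair.
Chair I (bromo axial, methyl equatorial): E = 0.48 kcal/mol.
Chair II (bromo equatorial, methyl axial): E = 1.70 kcal/mol.
ΔE = 1.70 − 0.48 = 1.22 kcal/mol; chair I is more stable.

1.22 kcal/mol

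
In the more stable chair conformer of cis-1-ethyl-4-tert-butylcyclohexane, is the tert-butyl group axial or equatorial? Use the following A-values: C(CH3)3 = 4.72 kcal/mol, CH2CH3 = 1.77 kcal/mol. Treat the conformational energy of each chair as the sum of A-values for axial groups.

equatorial

C1 and C4 have opposite parity, so for the cis isomer the two substituents are one axial and one equatorial in each chair.
Chair I (tert-butyl axial, ethyl equatorial): E = 4.72 kcal/mol.
Chair II (tert-butyl equatorial, ethyl axial): E = 1.77 kcal/mol.
Chair II is the more stable (lower-energy) conformer, and in that chair the tert-butyl group is equatorial.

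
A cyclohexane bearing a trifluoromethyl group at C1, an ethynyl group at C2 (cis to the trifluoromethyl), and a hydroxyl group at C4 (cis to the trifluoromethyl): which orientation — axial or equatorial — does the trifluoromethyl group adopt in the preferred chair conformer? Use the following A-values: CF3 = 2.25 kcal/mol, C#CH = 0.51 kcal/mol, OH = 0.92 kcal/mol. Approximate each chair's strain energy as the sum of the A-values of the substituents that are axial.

equatorial

Chair I (trifluoromethyl axial, ethynyl equatorial, hydroxyl equatorial): E = 2.25 kcal/mol.
Chair II (trifluoromethyl equatorial, ethynyl axial, hydroxyl axial): E = 1.43 kcal/mol.
Chair II is the more stable (lower-energy) conformer, and in that chair the trifluoromethyl group is equatorial.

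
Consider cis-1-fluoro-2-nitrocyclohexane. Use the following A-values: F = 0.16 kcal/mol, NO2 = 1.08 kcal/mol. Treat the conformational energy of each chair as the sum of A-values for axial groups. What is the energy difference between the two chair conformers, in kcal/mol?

0.92 kcal/mol

C1 and C2 have opposite parity, so for the cis isomer the two substituents are one axial and one equatorial in each chair.
Chair I (fluoro axial, nitro equatorial): E = 0.16 kcal/mol.
Chair II (fluoro equatorial, nitro axial): E = 1.08 kcal/mol.
ΔE = 1.08 − 0.16 = 0.92 kcal/mol; chair I is more stable.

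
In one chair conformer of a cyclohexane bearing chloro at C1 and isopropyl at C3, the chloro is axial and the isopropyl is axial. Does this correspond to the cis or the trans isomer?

C1 and C3 have the same parity, so their axial bonds point in the same direction.
With same-parity carbons, two substituents on the same face are both axial or both equatorial; opposite faces give one of each.
Here the groups are axial/axial → same face → cis.

cis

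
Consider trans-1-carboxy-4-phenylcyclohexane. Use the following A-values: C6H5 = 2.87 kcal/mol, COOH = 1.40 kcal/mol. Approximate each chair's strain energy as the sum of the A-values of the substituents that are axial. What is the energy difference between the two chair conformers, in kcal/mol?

4.27 kcal/mol

C1 and C4 have opposite parity, so for the trans isomer the two substituents are e,e in one chair and a,a in the other.
Chair I (phenyl axial, carboxyl axial): E = 4.27 kcal/mol.
Chair II (phenyl equatorial, carboxyl equatorial): E = 0.00 kcal/mol.
ΔE = 4.27 − 0.00 = 4.27 kcal/mol; chair II is more stable.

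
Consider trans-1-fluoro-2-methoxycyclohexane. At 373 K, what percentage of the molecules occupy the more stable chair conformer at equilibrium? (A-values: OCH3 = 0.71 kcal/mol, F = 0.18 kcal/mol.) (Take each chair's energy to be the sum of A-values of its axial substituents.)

C1 and C2 have opposite parity, so for the trans isomer the two substituents are e,e in one chair and a,a in the other.
Chair I (methoxy axial, fluoro axial): E = 0.89 kcal/mol; chair II (methoxy equatorial, fluoro equatorial): E = 0.00 kcal/mol.
ΔG = 0.89 kcal/mol between the two chairs.
K = exp(ΔG/RT) with R = 1.987×10⁻³ kcal mol⁻¹ K⁻¹ and T = 373 K gives K ≈ 3.32.
Fraction in the lower-energy chair = K/(K+1) = 76.9%.

76.9%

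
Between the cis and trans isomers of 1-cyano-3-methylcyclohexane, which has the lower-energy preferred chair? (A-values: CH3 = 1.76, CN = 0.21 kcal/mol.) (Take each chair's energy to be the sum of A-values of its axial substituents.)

At 1,3 positions (parity same): cis → (e,e or a,a); trans → (a,e or e,a).
Best chair for cis: E = 0.00 kcal/mol; best chair for trans: E = 0.21 kcal/mol.
The cis isomer is lower by 0.21 kcal/mol.

cis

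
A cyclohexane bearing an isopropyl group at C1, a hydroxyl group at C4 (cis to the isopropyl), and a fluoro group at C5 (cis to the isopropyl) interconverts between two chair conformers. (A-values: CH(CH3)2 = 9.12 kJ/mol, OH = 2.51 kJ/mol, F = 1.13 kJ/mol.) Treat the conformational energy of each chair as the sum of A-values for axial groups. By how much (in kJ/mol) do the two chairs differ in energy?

7.74 kJ/mol

Chair I (isopropyl axial, hydroxyl equatorial, fluoro axial): E = 10.25 kJ/mol.
Chair II (isopropyl equatorial, hydroxyl axial, fluoro equatorial): E = 2.51 kJ/mol.
ΔE = 10.25 − 2.51 = 7.74 kJ/mol; chair II is more stable.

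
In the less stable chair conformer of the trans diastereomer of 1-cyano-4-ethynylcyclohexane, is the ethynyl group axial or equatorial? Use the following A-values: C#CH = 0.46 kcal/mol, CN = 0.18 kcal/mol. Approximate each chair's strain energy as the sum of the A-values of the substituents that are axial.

axial

C1 and C4 have opposite parity, so for the trans isomer the two substituents are e,e in one chair and a,a in the other.
Chair I (ethynyl axial, cyano axial): E = 0.64 kcal/mol.
Chair II (ethynyl equatorial, cyano equatorial): E = 0.00 kcal/mol.
Chair I is the less stable (higher-energy) conformer, and in that chair the ethynyl group is axial.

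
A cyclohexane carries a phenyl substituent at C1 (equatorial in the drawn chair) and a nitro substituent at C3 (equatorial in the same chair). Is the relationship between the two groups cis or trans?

cis

C1 and C3 have the same parity, so their axial bonds point in the same direction.
With same-parity carbons, two substituents on the same face are both axial or both equatorial; opposite faces give one of each.
Here the groups are equatorial/equatorial → same face → cis.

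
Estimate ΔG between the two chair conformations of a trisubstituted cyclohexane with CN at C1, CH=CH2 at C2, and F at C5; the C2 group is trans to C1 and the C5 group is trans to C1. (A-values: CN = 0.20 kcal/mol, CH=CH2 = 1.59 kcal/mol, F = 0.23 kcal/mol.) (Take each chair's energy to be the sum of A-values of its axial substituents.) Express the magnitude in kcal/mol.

1.56 kcal/mol

Chair I (cyano axial, vinyl axial, fluoro equatorial): E = 1.79 kcal/mol.
Chair II (cyano equatorial, vinyl equatorial, fluoro axial): E = 0.23 kcal/mol.
ΔE = 1.79 − 0.23 = 1.56 kcal/mol; chair II is more stable.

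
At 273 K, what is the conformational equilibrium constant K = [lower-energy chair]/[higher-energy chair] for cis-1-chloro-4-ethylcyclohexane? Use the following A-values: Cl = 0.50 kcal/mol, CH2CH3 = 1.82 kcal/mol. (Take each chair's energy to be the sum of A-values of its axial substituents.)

C1 and C4 have opposite parity, so for the cis isomer the two substituents are one axial and one equatorial in each chair.
Chair I (chloro axial, ethyl equatorial): E = 0.50 kcal/mol; chair II (chloro equatorial, ethyl axial): E = 1.82 kcal/mol.
ΔG = 1.32 kcal/mol between the two chairs.
K = exp(ΔG/RT) with R = 1.987×10⁻³ kcal mol⁻¹ K⁻¹ and T = 273 K gives K ≈ 11.4.

K ≈ 11.4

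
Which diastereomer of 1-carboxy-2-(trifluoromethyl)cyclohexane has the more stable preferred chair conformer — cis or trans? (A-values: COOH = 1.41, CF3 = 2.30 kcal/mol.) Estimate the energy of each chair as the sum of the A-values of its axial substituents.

trans

At 1,2 positions (parity opposite): cis → (a,e or e,a); trans → (e,e or a,a).
Best chair for cis: E = 1.41 kcal/mol; best chair for trans: E = 0.00 kcal/mol.
The trans isomer is lower by 1.41 kcal/mol.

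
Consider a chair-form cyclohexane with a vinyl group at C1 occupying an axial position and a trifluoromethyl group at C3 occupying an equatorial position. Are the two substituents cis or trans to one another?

C1 and C3 have the same parity, so their axial bonds point in the same direction.
With same-parity carbons, two substituents on the same face are both axial or both equatorial; opposite faces give one of each.
Here the groups are axial/equatorial → opposite face → trans.

trans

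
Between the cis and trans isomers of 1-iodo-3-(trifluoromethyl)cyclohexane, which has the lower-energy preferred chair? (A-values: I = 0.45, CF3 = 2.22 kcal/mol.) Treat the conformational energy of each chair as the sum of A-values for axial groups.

At 1,3 positions (parity same): cis → (e,e or a,a); trans → (a,e or e,a).
Best chair for cis: E = 0.00 kcal/mol; best chair for trans: E = 0.45 kcal/mol.
The cis isomer is lower by 0.45 kcal/mol.

cis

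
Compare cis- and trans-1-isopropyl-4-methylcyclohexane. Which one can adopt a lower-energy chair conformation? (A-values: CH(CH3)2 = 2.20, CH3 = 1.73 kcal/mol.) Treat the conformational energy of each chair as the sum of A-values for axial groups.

At 1,4 positions (parity opposite): cis → (a,e or e,a); trans → (e,e or a,a).
Best chair for cis: E = 1.73 kcal/mol; best chair for trans: E = 0.00 kcal/mol.
The trans isomer is lower by 1.73 kcal/mol.

trans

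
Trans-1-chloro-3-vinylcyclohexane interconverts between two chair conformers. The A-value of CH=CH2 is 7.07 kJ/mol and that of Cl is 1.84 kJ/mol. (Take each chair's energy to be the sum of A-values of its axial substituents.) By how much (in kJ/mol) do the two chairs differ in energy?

C1 and C3 have the same parity, so for the trans isomer the two substituents are one axial and one equatorial in each chair.
Chair I (vinyl axial, chloro equatorial): E = 7.07 kJ/mol.
Chair II (vinyl equatorial, chloro axial): E = 1.84 kJ/mol.
ΔE = 7.07 − 1.84 = 5.23 kJ/mol; chair II is more stable.

5.23 kJ/mol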